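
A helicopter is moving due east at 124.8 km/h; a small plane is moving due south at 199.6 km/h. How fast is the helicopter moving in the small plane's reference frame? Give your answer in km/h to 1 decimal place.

Taking east as x and north as y: helicopter velocity = (124.800, 0.000) km/h; small plane velocity = (0.000, -199.600) km/h.
Velocity of helicopter relative to small plane = (124.800, 0.000) − (0.000, -199.600) = (124.800, 199.600) km/h.
Magnitude = |(124.800, 199.600)| = 235.404 km/h.

235.4 km/h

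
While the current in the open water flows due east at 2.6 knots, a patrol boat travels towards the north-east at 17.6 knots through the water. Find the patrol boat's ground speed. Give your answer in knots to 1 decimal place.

Taking east as x and north as y: velocity relative to the water = (12.445, 12.445) knots; the water relative to ground = (2.600, 0.000) knots.
Velocity relative to ground = (12.445, 12.445) + (2.600, 0.000) = (15.045, 12.445) knots.
Speed = |(15.045, 12.445)| = 19.525 knots.

19.5 knots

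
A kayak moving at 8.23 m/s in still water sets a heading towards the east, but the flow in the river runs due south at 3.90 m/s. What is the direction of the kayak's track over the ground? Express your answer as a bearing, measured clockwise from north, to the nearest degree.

Taking east as x and north as y: velocity relative to the water = (8.230, 0.000) m/s; the water relative to ground = (0.000, -3.900) m/s.
Velocity relative to ground = (8.230, 0.000) + (0.000, -3.900) = (8.230, -3.900) m/s.
Bearing = atan2(8.23, -3.90) = 115.36° clockwise from north.

115°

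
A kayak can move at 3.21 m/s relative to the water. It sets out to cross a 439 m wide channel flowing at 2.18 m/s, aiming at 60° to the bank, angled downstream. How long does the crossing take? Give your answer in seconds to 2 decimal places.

157.92 s

The component of the kayak's velocity perpendicular to the bank is 3.21 × sin 60° = 2.780 m/s.
Only the cross-stream component determines the crossing time; the current contributes nothing perpendicular to the bank.
Time = 439 / 2.780 = 157.917 s.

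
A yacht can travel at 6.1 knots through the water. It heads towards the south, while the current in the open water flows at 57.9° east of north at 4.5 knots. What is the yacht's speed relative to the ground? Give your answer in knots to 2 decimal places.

5.32 knots

Taking east as x and north as y: velocity relative to the water = (0.000, -6.100) knots; the water relative to ground = (3.812, 2.391) knots.
Velocity relative to ground = (0.000, -6.100) + (3.812, 2.391) = (3.812, -3.709) knots.
Speed = |(3.812, -3.709)| = 5.318 knots.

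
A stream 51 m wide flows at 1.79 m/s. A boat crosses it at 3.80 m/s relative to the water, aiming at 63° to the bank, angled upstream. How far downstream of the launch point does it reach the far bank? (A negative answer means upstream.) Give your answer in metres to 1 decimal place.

Perpendicular speed = 3.386 m/s; crossing time = 51 / 3.386 = 15.063 s.
Net downstream speed = 0.065 m/s.
Drift = 0.065 × 15.063 = 0.977 m (downstream).

1.0 m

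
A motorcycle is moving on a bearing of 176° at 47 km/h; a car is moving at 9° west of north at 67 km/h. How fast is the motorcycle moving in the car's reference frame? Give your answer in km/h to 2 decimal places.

113.89 km/h

Taking east as x and north as y: motorcycle velocity = (3.279, -46.886) km/h; car velocity = (-10.481, 66.175) km/h.
Velocity of motorcycle relative to car = (3.279, -46.886) − (-10.481, 66.175) = (13.760, -113.061) km/h.
Magnitude = |(13.760, -113.061)| = 113.895 km/h.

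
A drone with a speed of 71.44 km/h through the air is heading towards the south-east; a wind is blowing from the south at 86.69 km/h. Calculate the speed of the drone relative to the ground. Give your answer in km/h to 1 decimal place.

Taking east as x and north as y: velocity relative to the air = (50.516, -50.516) km/h; the air relative to ground = (0.000, 86.690) km/h.
Velocity relative to ground = (50.516, -50.516) + (0.000, 86.690) = (50.516, 36.174) km/h.
Speed = |(50.516, 36.174)| = 62.132 km/h.

62.1 km/h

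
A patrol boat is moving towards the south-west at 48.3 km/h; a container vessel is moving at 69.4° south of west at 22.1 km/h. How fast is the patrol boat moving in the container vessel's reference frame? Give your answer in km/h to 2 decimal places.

29.62 km/h

Taking east as x and north as y: patrol boat velocity = (-34.153, -34.153) km/h; container vessel velocity = (-7.776, -20.687) km/h.
Velocity of patrol boat relative to container vessel = (-34.153, -34.153) − (-7.776, -20.687) = (-26.378, -13.466) km/h.
Magnitude = |(-26.378, -13.466)| = 29.616 km/h.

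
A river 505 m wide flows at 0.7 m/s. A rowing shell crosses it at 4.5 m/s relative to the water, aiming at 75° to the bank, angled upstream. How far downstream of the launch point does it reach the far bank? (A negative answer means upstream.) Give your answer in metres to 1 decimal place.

Perpendicular speed = 4.347 m/s; crossing time = 505 / 4.347 = 116.181 s.
Net downstream speed = -0.465 m/s.
Drift = -0.465 × 116.181 = -53.988 m (upstream).

-54.0 m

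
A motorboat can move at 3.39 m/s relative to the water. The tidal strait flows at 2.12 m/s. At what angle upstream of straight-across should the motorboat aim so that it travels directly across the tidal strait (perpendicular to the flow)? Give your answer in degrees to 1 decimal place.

38.7°

To cancel the current, the upstream component of the motorboat's velocity must equal the flow: 3.39 sin θ = 2.12.
sin θ = 2.12 / 3.39 = 0.6254.
θ = arcsin(0.6254) = 38.709°.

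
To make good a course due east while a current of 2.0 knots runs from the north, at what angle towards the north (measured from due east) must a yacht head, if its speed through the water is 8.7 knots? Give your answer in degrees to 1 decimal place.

13.3°

The current pushes perpendicular to the desired track; the heading must have a component into the current equal to 2.0 knots: 8.7 sin θ = 2.0.
sin θ = 0.2299, so θ = 13.290°.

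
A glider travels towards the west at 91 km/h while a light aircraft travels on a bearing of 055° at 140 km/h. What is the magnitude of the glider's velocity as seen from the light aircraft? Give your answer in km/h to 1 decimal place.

Taking east as x and north as y: glider velocity = (-91.000, 0.000) km/h; light aircraft velocity = (114.681, 80.301) km/h.
Velocity of glider relative to light aircraft = (-91.000, 0.000) − (114.681, 80.301) = (-205.681, -80.301) km/h.
Magnitude = |(-205.681, -80.301)| = 220.801 km/h.

220.8 km/h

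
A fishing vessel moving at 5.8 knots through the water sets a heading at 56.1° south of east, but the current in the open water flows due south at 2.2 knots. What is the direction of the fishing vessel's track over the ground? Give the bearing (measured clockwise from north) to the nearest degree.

155°

Taking east as x and north as y: velocity relative to the water = (3.235, -4.814) knots; the water relative to ground = (0.000, -2.200) knots.
Velocity relative to ground = (3.235, -4.814) + (0.000, -2.200) = (3.235, -7.014) knots.
Bearing = atan2(3.23, -7.01) = 155.24° clockwise from north.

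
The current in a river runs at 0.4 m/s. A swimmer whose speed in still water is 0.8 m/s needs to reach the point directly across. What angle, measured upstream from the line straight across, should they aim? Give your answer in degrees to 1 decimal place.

To cancel the current, the upstream component of the swimmer's velocity must equal the flow: 0.8 sin θ = 0.4.
sin θ = 0.4 / 0.8 = 0.5000.
θ = arcsin(0.5000) = 30.000°.

30.0°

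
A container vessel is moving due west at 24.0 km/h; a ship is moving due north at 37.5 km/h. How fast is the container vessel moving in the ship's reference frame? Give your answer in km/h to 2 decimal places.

Taking east as x and north as y: container vessel velocity = (-24.000, 0.000) km/h; ship velocity = (0.000, 37.500) km/h.
Velocity of container vessel relative to ship = (-24.000, 0.000) − (0.000, 37.500) = (-24.000, -37.500) km/h.
Magnitude = |(-24.000, -37.500)| = 44.522 km/h.

44.52 km/h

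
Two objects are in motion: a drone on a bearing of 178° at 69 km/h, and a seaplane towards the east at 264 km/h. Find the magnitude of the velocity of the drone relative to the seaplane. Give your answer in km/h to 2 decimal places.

Taking east as x and north as y: drone velocity = (2.408, -68.958) km/h; seaplane velocity = (264.000, 0.000) km/h.
Velocity of drone relative to seaplane = (2.408, -68.958) − (264.000, 0.000) = (-261.592, -68.958) km/h.
Magnitude = |(-261.592, -68.958)| = 270.528 km/h.

270.53 km/h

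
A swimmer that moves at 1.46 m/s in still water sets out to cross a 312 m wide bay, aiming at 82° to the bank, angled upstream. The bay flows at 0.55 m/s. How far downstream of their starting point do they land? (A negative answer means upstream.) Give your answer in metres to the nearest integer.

Perpendicular speed = 1.446 m/s; crossing time = 312 / 1.446 = 215.799 s.
Net downstream speed = 0.347 m/s.
Drift = 0.347 × 215.799 = 74.841 m (downstream).

75 m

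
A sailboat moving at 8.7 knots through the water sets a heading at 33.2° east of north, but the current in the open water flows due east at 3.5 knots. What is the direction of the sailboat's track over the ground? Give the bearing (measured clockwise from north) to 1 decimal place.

048.6°

Taking east as x and north as y: velocity relative to the water = (4.764, 7.280) knots; the water relative to ground = (3.500, 0.000) knots.
Velocity relative to ground = (4.764, 7.280) + (3.500, 0.000) = (8.264, 7.280) knots.
Bearing = atan2(8.26, 7.28) = 48.62° clockwise from north.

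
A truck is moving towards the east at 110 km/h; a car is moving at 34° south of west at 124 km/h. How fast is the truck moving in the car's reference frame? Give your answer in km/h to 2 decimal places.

Taking east as x and north as y: truck velocity = (110.000, 0.000) km/h; car velocity = (-102.801, -69.340) km/h.
Velocity of truck relative to car = (110.000, 0.000) − (-102.801, -69.340) = (212.801, 69.340) km/h.
Magnitude = |(212.801, 69.340)| = 223.813 km/h.

223.81 km/h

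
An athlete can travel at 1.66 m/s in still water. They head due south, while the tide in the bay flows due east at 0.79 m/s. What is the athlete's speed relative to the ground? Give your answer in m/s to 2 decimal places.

Taking east as x and north as y: velocity relative to the water = (0.000, -1.660) m/s; the water relative to ground = (0.790, 0.000) m/s.
Velocity relative to ground = (0.000, -1.660) + (0.790, 0.000) = (0.790, -1.660) m/s.
Speed = |(0.790, -1.660)| = 1.838 m/s.

1.84 m/s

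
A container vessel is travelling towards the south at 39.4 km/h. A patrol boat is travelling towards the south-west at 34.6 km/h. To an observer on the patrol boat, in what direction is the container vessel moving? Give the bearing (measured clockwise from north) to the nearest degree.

121°

Taking east as x and north as y: container vessel velocity = (0.000, -39.400) km/h; patrol boat velocity = (-24.466, -24.466) km/h.
Velocity of container vessel relative to patrol boat = (0.000, -39.400) − (-24.466, -24.466) = (24.466, -14.934) km/h.
Bearing = atan2(24.47, -14.93) = 121.40° clockwise from north.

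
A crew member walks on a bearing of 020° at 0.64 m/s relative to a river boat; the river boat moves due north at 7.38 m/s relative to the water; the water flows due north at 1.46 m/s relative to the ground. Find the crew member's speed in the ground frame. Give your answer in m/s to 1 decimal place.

9.4 m/s

In east/north components (m/s): crew member relative to river boat = (0.219, 0.601); river boat relative to water = (0.000, 7.380); water relative to ground = (0.000, 1.460).
Sum = (0.219, 9.441) m/s.
Speed = |(0.219, 9.441)| = 9.444 m/s.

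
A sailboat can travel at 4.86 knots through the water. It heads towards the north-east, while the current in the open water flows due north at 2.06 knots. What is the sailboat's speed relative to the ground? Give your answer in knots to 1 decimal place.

6.5 knots

Taking east as x and north as y: velocity relative to the water = (3.437, 3.437) knots; the water relative to ground = (0.000, 2.060) knots.
Velocity relative to ground = (3.437, 3.437) + (0.000, 2.060) = (3.437, 5.497) knots.
Speed = |(3.437, 5.497)| = 6.482 knots.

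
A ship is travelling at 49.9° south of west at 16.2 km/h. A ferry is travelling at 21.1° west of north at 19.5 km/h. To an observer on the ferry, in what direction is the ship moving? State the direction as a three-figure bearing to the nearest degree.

186°

Taking east as x and north as y: ship velocity = (-10.435, -12.392) km/h; ferry velocity = (-7.020, 18.193) km/h.
Velocity of ship relative to ferry = (-10.435, -12.392) − (-7.020, 18.193) = (-3.415, -30.584) km/h.
Bearing = atan2(-3.41, -30.58) = 186.37° clockwise from north.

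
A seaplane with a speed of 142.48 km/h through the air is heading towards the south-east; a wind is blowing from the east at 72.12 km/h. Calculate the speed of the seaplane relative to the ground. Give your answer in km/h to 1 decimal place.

104.7 km/h

Taking east as x and north as y: velocity relative to the air = (100.749, -100.749) km/h; the air relative to ground = (-72.120, 0.000) km/h.
Velocity relative to ground = (100.749, -100.749) + (-72.120, 0.000) = (28.629, -100.749) km/h.
Speed = |(28.629, -100.749)| = 104.737 km/h.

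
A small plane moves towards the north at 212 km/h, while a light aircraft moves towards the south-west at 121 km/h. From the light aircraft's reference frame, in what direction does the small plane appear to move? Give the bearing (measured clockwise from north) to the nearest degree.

016°

Taking east as x and north as y: small plane velocity = (0.000, 212.000) km/h; light aircraft velocity = (-85.560, -85.560) km/h.
Velocity of small plane relative to light aircraft = (0.000, 212.000) − (-85.560, -85.560) = (85.560, 297.560) km/h.
Bearing = atan2(85.56, 297.56) = 16.04° clockwise from north.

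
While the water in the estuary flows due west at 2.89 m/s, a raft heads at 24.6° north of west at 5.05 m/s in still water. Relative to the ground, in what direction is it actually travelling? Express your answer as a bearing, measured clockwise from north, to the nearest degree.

286°

Taking east as x and north as y: velocity relative to the water = (-4.592, 2.102) m/s; the water relative to ground = (-2.890, 0.000) m/s.
Velocity relative to ground = (-4.592, 2.102) + (-2.890, 0.000) = (-7.482, 2.102) m/s.
Bearing = atan2(-7.48, 2.10) = 285.69° clockwise from north.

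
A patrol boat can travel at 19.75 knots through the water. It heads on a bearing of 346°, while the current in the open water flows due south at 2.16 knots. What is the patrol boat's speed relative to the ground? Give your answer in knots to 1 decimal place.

17.7 knots

Taking east as x and north as y: velocity relative to the water = (-4.778, 19.163) knots; the water relative to ground = (0.000, -2.160) knots.
Velocity relative to ground = (-4.778, 19.163) + (0.000, -2.160) = (-4.778, 17.003) knots.
Speed = |(-4.778, 17.003)| = 17.662 knots.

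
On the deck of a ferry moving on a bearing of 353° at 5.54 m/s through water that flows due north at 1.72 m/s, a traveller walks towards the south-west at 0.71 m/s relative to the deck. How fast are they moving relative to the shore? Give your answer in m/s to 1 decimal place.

In east/north components (m/s): traveller relative to ferry = (-0.502, -0.502); ferry relative to water = (-0.675, 5.499); water relative to ground = (0.000, 1.720).
Sum = (-1.177, 6.717) m/s.
Speed = |(-1.177, 6.717)| = 6.819 m/s.

6.8 m/s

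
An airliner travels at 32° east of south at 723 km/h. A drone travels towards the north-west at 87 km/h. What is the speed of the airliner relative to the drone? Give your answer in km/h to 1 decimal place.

808.0 km/h

Taking east as x and north as y: airliner velocity = (383.132, -613.139) km/h; drone velocity = (-61.518, 61.518) km/h.
Velocity of airliner relative to drone = (383.132, -613.139) − (-61.518, 61.518) = (444.650, -674.657) km/h.
Magnitude = |(444.650, -674.657)| = 808.007 km/h.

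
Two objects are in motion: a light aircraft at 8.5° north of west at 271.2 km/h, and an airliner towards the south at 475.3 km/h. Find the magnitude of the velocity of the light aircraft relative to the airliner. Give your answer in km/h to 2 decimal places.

581.00 km/h

Taking east as x and north as y: light aircraft velocity = (-268.221, 40.086) km/h; airliner velocity = (0.000, -475.300) km/h.
Velocity of light aircraft relative to airliner = (-268.221, 40.086) − (0.000, -475.300) = (-268.221, 515.386) km/h.
Magnitude = |(-268.221, 515.386)| = 581.004 km/h.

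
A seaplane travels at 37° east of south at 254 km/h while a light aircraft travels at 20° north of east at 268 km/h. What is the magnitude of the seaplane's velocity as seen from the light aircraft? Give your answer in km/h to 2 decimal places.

310.70 km/h

Taking east as x and north as y: seaplane velocity = (152.861, -202.853) km/h; light aircraft velocity = (251.838, 91.661) km/h.
Velocity of seaplane relative to light aircraft = (152.861, -202.853) − (251.838, 91.661) = (-98.977, -294.515) km/h.
Magnitude = |(-98.977, -294.515)| = 310.701 km/h.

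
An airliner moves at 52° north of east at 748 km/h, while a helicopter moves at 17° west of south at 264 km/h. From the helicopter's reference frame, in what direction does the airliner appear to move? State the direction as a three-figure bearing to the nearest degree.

033°

Taking east as x and north as y: airliner velocity = (460.515, 589.432) km/h; helicopter velocity = (-77.186, -252.464) km/h.
Velocity of airliner relative to helicopter = (460.515, 589.432) − (-77.186, -252.464) = (537.701, 841.896) km/h.
Bearing = atan2(537.70, 841.90) = 32.57° clockwise from north.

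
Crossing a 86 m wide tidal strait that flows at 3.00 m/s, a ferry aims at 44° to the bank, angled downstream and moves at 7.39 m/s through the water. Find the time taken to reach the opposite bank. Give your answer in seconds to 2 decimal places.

16.75 s

The component of the ferry's velocity perpendicular to the bank is 7.39 × sin 44° = 5.134 m/s.
The current is parallel to the bank, so it does not affect the crossing time.
Time = 86 / 5.134 = 16.753 s.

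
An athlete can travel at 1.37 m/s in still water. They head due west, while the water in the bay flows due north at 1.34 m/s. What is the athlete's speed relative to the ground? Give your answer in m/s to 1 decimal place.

1.9 m/s

Taking east as x and north as y: velocity relative to the water = (-1.370, 0.000) m/s; the water relative to ground = (0.000, 1.340) m/s.
Velocity relative to ground = (-1.370, 0.000) + (0.000, 1.340) = (-1.370, 1.340) m/s.
Speed = |(-1.370, 1.340)| = 1.916 m/s.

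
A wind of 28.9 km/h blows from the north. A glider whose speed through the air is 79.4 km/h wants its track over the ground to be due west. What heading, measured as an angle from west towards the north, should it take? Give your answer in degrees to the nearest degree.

The wind pushes perpendicular to the desired track; the heading must have a component into the wind equal to 28.9 km/h: 79.4 sin θ = 28.9.
sin θ = 0.3640, so θ = 21.345°.

21°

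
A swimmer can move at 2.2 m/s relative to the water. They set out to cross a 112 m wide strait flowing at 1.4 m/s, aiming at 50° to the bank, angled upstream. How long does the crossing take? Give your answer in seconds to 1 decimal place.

The component of the swimmer's velocity perpendicular to the bank is 2.2 × sin 50° = 1.685 m/s.
Only the cross-stream component determines the crossing time; the current contributes nothing perpendicular to the bank.
Time = 112 / 1.685 = 66.457 s.

66.5 s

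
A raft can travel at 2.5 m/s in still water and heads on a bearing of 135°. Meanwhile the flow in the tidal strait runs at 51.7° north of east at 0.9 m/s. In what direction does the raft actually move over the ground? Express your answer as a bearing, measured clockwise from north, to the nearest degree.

115°

Taking east as x and north as y: velocity relative to the water = (1.768, -1.768) m/s; the water relative to ground = (0.558, 0.706) m/s.
Velocity relative to ground = (1.768, -1.768) + (0.558, 0.706) = (2.326, -1.061) m/s.
Bearing = atan2(2.33, -1.06) = 114.53° clockwise from north.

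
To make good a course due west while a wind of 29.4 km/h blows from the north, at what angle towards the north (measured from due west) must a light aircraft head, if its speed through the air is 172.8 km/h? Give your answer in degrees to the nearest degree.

10°

The wind pushes perpendicular to the desired track; the heading must have a component into the wind equal to 29.4 km/h: 172.8 sin θ = 29.4.
sin θ = 0.1701, so θ = 9.796°.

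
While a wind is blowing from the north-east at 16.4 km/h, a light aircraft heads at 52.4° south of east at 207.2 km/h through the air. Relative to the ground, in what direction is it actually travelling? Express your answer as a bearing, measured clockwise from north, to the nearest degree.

Taking east as x and north as y: velocity relative to the air = (126.422, -164.162) km/h; the air relative to ground = (-11.597, -11.597) km/h.
Velocity relative to ground = (126.422, -164.162) + (-11.597, -11.597) = (114.826, -175.759) km/h.
Bearing = atan2(114.83, -175.76) = 146.84° clockwise from north.

147°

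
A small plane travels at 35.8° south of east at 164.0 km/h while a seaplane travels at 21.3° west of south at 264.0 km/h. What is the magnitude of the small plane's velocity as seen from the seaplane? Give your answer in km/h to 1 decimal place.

Taking east as x and north as y: small plane velocity = (133.014, -95.933) km/h; seaplane velocity = (-95.898, -245.966) km/h.
Velocity of small plane relative to seaplane = (133.014, -95.933) − (-95.898, -245.966) = (228.913, 150.033) km/h.
Magnitude = |(228.913, 150.033)| = 273.699 km/h.

273.7 km/h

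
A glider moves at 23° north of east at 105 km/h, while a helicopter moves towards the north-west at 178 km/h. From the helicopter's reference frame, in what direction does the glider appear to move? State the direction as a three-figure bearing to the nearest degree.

Taking east as x and north as y: glider velocity = (96.653, 41.027) km/h; helicopter velocity = (-125.865, 125.865) km/h.
Velocity of glider relative to helicopter = (96.653, 41.027) − (-125.865, 125.865) = (222.518, -84.838) km/h.
Bearing = atan2(222.52, -84.84) = 110.87° clockwise from north.

111°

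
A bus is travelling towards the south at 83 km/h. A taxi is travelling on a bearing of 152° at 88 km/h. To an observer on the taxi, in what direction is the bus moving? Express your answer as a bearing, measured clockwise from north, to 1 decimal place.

Taking east as x and north as y: bus velocity = (0.000, -83.000) km/h; taxi velocity = (41.313, -77.699) km/h.
Velocity of bus relative to taxi = (0.000, -83.000) − (41.313, -77.699) = (-41.313, -5.301) km/h.
Bearing = atan2(-41.31, -5.30) = 262.69° clockwise from north.

262.7°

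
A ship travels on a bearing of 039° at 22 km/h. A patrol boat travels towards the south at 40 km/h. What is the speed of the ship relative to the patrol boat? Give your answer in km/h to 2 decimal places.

Taking east as x and north as y: ship velocity = (13.845, 17.097) km/h; patrol boat velocity = (0.000, -40.000) km/h.
Velocity of ship relative to patrol boat = (13.845, 17.097) − (0.000, -40.000) = (13.845, 57.097) km/h.
Magnitude = |(13.845, 57.097)| = 58.752 km/h.

58.75 km/h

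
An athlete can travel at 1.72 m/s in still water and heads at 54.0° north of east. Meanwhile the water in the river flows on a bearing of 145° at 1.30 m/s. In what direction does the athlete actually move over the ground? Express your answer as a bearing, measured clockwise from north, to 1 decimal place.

Taking east as x and north as y: velocity relative to the water = (1.011, 1.392) m/s; the water relative to ground = (0.746, -1.065) m/s.
Velocity relative to ground = (1.011, 1.392) + (0.746, -1.065) = (1.757, 0.327) m/s.
Bearing = atan2(1.76, 0.33) = 79.47° clockwise from north.

079.5°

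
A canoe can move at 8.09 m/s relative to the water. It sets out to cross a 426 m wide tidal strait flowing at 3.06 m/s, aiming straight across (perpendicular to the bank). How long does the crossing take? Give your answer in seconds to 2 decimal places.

52.66 s

The component of the canoe's velocity perpendicular to the bank is 8.09 m/s.
The current is parallel to the bank, so it does not affect the crossing time.
Time = 426 / 8.090 = 52.658 s.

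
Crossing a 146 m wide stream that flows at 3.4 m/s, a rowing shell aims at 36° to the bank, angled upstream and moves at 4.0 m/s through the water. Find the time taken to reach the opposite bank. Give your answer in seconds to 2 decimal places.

The component of the rowing shell's velocity perpendicular to the bank is 4.0 × sin 36° = 2.351 m/s.
Only the cross-stream component determines the crossing time; the current contributes nothing perpendicular to the bank.
Time = 146 / 2.351 = 62.098 s.

62.10 s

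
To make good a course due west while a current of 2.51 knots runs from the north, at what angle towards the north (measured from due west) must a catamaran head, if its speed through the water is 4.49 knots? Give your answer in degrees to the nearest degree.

The current pushes perpendicular to the desired track; the heading must have a component into the current equal to 2.51 knots: 4.49 sin θ = 2.51.
sin θ = 0.5590, so θ = 33.988°.

34°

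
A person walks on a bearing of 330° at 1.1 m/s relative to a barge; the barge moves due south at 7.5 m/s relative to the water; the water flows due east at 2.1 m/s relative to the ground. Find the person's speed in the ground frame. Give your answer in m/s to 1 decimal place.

6.7 m/s

In east/north components (m/s): person relative to barge = (-0.550, 0.953); barge relative to water = (0.000, -7.500); water relative to ground = (2.100, 0.000).
Sum = (1.550, -6.547) m/s.
Speed = |(1.550, -6.547)| = 6.728 m/s.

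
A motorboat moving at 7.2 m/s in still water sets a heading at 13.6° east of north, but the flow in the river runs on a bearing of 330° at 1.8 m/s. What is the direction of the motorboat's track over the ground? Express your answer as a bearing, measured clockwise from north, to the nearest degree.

Taking east as x and north as y: velocity relative to the water = (1.693, 6.998) m/s; the water relative to ground = (-0.900, 1.559) m/s.
Velocity relative to ground = (1.693, 6.998) + (-0.900, 1.559) = (0.793, 8.557) m/s.
Bearing = atan2(0.79, 8.56) = 5.29° clockwise from north.

005°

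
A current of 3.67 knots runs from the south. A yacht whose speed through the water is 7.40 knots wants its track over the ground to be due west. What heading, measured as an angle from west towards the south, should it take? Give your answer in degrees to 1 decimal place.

29.7°

The current pushes perpendicular to the desired track; the heading must have a component into the current equal to 3.67 knots: 7.40 sin θ = 3.67.
sin θ = 0.4959, so θ = 29.732°.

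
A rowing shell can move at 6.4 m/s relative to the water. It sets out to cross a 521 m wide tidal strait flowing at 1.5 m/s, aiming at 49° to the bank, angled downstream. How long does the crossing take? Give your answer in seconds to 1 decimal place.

The component of the rowing shell's velocity perpendicular to the bank is 6.4 × sin 49° = 4.830 m/s.
The flow acts along the bank and has no component across it.
Time = 521 / 4.830 = 107.864 s.

107.9 s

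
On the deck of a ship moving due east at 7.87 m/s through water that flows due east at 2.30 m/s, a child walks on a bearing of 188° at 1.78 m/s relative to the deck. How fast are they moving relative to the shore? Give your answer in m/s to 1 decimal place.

10.1 m/s

In east/north components (m/s): child relative to ship = (-0.248, -1.763); ship relative to water = (7.870, 0.000); water relative to ground = (2.300, 0.000).
Sum = (9.922, -1.763) m/s.
Speed = |(9.922, -1.763)| = 10.078 m/s.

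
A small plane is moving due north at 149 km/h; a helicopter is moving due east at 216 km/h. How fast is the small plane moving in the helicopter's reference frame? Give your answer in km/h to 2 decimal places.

Taking east as x and north as y: small plane velocity = (0.000, 149.000) km/h; helicopter velocity = (216.000, 0.000) km/h.
Velocity of small plane relative to helicopter = (0.000, 149.000) − (216.000, 0.000) = (-216.000, 149.000) km/h.
Magnitude = |(-216.000, 149.000)| = 262.406 km/h.

262.41 km/h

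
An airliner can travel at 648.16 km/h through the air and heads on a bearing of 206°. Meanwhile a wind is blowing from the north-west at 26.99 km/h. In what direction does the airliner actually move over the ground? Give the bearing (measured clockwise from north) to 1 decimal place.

203.8°

Taking east as x and north as y: velocity relative to the air = (-284.135, -582.562) km/h; the air relative to ground = (19.085, -19.085) km/h.
Velocity relative to ground = (-284.135, -582.562) + (19.085, -19.085) = (-265.050, -601.647) km/h.
Bearing = atan2(-265.05, -601.65) = 203.78° clockwise from north.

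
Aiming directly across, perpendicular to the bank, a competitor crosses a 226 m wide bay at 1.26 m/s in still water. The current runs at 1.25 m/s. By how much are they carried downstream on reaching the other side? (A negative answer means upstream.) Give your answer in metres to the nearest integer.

224 m

Perpendicular speed = 1.260 m/s; crossing time = 226 / 1.260 = 179.365 s.
Net downstream speed = 1.250 m/s.
Drift = 1.250 × 179.365 = 224.206 m (downstream).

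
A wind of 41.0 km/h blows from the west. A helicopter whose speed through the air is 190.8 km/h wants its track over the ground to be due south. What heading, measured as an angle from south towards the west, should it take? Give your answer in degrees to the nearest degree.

The wind pushes perpendicular to the desired track; the heading must have a component into the wind equal to 41.0 km/h: 190.8 sin θ = 41.0.
sin θ = 0.2149, so θ = 12.409°.

12°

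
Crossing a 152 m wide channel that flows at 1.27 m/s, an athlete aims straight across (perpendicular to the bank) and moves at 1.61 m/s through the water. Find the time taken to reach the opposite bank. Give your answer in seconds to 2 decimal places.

The component of the athlete's velocity perpendicular to the bank is 1.61 m/s.
The flow acts along the bank and has no component across it.
Time = 152 / 1.610 = 94.410 s.

94.41 s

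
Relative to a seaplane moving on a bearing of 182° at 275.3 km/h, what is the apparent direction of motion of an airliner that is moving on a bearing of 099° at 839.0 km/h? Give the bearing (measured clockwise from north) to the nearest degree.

Taking east as x and north as y: airliner velocity = (828.671, -131.249) km/h; seaplane velocity = (-9.608, -275.132) km/h.
Velocity of airliner relative to seaplane = (828.671, -131.249) − (-9.608, -275.132) = (838.278, 143.884) km/h.
Bearing = atan2(838.28, 143.88) = 80.26° clockwise from north.

080°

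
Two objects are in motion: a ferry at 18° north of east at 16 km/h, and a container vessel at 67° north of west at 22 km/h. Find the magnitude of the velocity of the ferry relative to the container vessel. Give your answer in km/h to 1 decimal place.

28.3 km/h

Taking east as x and north as y: ferry velocity = (15.217, 4.944) km/h; container vessel velocity = (-8.596, 20.251) km/h.
Velocity of ferry relative to container vessel = (15.217, 4.944) − (-8.596, 20.251) = (23.813, -15.307) km/h.
Magnitude = |(23.813, -15.307)| = 28.308 km/h.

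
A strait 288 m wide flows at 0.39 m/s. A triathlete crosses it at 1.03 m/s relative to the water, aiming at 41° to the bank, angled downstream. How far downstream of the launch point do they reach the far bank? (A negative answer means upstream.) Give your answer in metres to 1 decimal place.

Perpendicular speed = 0.676 m/s; crossing time = 288 / 0.676 = 426.199 s.
Net downstream speed = 1.167 m/s.
Drift = 1.167 × 426.199 = 497.524 m (downstream).

497.5 m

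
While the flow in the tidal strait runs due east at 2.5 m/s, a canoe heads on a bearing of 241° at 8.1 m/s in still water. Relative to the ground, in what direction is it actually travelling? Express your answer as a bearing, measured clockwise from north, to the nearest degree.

Taking east as x and north as y: velocity relative to the water = (-7.084, -3.927) m/s; the water relative to ground = (2.500, 0.000) m/s.
Velocity relative to ground = (-7.084, -3.927) + (2.500, 0.000) = (-4.584, -3.927) m/s.
Bearing = atan2(-4.58, -3.93) = 229.42° clockwise from north.

229°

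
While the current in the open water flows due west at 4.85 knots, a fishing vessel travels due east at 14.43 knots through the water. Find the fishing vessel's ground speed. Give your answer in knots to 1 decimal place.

Taking east as x and north as y: velocity relative to the water = (14.430, 0.000) knots; the water relative to ground = (-4.850, 0.000) knots.
Velocity relative to ground = (14.430, 0.000) + (-4.850, 0.000) = (9.580, 0.000) knots.
Speed = |(9.580, 0.000)| = 9.580 knots.

9.6 knots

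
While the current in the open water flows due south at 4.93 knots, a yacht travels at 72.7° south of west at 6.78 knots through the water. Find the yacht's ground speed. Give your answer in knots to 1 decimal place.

Taking east as x and north as y: velocity relative to the water = (-2.016, -6.473) knots; the water relative to ground = (0.000, -4.930) knots.
Velocity relative to ground = (-2.016, -6.473) + (0.000, -4.930) = (-2.016, -11.403) knots.
Speed = |(-2.016, -11.403)| = 11.580 knots.

11.6 knots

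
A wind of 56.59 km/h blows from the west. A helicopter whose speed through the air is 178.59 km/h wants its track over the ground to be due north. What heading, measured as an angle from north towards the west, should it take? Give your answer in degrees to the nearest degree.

The wind pushes perpendicular to the desired track; the heading must have a component into the wind equal to 56.59 km/h: 178.59 sin θ = 56.59.
sin θ = 0.3169, so θ = 18.474°.

18°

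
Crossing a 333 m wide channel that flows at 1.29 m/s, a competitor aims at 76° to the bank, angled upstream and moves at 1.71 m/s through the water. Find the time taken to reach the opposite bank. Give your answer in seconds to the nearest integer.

201 s

The component of the competitor's velocity perpendicular to the bank is 1.71 × sin 76° = 1.659 m/s.
The current is parallel to the bank, so it does not affect the crossing time.
Time = 333 / 1.659 = 200.698 s.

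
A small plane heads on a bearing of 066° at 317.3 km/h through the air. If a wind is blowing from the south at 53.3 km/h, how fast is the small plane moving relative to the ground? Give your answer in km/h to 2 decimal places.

342.46 km/h

Taking east as x and north as y: velocity relative to the air = (289.868, 129.058) km/h; the air relative to ground = (0.000, 53.300) km/h.
Velocity relative to ground = (289.868, 129.058) + (0.000, 53.300) = (289.868, 182.358) km/h.
Speed = |(289.868, 182.358)| = 342.458 km/h.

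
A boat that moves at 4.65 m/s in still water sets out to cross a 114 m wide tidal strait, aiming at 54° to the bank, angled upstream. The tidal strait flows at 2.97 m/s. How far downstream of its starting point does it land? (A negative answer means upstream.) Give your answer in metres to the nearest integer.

Perpendicular speed = 3.762 m/s; crossing time = 114 / 3.762 = 30.304 s.
Net downstream speed = 0.237 m/s.
Drift = 0.237 × 30.304 = 7.176 m (downstream).

7 m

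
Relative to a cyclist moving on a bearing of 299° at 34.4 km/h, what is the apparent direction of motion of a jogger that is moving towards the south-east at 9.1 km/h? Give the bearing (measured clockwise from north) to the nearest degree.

122°

Taking east as x and north as y: jogger velocity = (6.435, -6.435) km/h; cyclist velocity = (-30.087, 16.677) km/h.
Velocity of jogger relative to cyclist = (6.435, -6.435) − (-30.087, 16.677) = (36.522, -23.112) km/h.
Bearing = atan2(36.52, -23.11) = 122.33° clockwise from north.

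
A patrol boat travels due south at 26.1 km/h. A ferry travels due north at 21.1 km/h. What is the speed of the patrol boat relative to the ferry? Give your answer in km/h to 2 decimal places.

47.20 km/h

Taking east as x and north as y: patrol boat velocity = (0.000, -26.100) km/h; ferry velocity = (0.000, 21.100) km/h.
Velocity of patrol boat relative to ferry = (0.000, -26.100) − (0.000, 21.100) = (0.000, -47.200) km/h.
Magnitude = |(0.000, -47.200)| = 47.200 km/h.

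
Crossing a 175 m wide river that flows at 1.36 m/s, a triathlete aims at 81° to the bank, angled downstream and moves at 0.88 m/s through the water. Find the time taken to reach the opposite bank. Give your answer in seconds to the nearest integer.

The component of the triathlete's velocity perpendicular to the bank is 0.88 × sin 81° = 0.869 m/s.
The flow acts along the bank and has no component across it.
Time = 175 / 0.869 = 201.342 s.

201 s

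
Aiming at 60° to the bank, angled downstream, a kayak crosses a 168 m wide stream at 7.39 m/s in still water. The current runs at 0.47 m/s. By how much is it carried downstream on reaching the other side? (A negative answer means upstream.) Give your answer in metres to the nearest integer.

Perpendicular speed = 6.400 m/s; crossing time = 168 / 6.400 = 26.250 s.
Net downstream speed = 4.165 m/s.
Drift = 4.165 × 26.250 = 109.332 m (downstream).

109 m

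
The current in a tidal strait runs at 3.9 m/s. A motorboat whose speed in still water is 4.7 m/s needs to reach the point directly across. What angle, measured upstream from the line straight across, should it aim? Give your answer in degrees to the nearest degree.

To cancel the current, the upstream component of the motorboat's velocity must equal the flow: 4.7 sin θ = 3.9.
sin θ = 3.9 / 4.7 = 0.8298.
θ = arcsin(0.8298) = 56.077°.

56°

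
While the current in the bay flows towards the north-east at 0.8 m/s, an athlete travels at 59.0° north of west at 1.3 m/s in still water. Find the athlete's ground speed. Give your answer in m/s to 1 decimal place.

1.7 m/s

Taking east as x and north as y: velocity relative to the water = (-0.670, 1.114) m/s; the water relative to ground = (0.566, 0.566) m/s.
Velocity relative to ground = (-0.670, 1.114) + (0.566, 0.566) = (-0.104, 1.680) m/s.
Speed = |(-0.104, 1.680)| = 1.683 m/s.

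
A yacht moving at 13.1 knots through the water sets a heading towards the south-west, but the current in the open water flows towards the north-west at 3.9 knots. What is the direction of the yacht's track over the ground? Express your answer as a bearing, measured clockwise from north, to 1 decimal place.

241.6°

Taking east as x and north as y: velocity relative to the water = (-9.263, -9.263) knots; the water relative to ground = (-2.758, 2.758) knots.
Velocity relative to ground = (-9.263, -9.263) + (-2.758, 2.758) = (-12.021, -6.505) knots.
Bearing = atan2(-12.02, -6.51) = 241.58° clockwise from north.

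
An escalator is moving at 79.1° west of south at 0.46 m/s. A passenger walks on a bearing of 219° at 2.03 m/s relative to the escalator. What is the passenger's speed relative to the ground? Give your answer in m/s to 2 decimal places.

2.40 m/s

Taking east as x and north as y: escalator velocity = (-0.452, -0.087) m/s; passenger velocity relative to escalator = (-1.278, -1.578) m/s.
Velocity relative to ground = (-0.452, -0.087) + (-1.278, -1.578) = (-1.729, -1.665) m/s.
Speed = |(-1.729, -1.665)| = 2.400 m/s.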